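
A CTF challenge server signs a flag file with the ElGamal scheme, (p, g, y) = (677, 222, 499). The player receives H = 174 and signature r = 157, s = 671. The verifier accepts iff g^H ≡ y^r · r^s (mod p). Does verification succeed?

fails

Left side g^H mod p:
Squares mod 677: 222^1≡222, 222^2≡540, 222^4≡490, 222^8≡442, 222^16≡388, 222^32≡250, 222^64≡216, 222^128≡620
174 = 128 + 32 + 8 + 4 + 2, so 222^174 ≡ 620·250·442·490·540 ≡ 217 (mod 677)
Right side y^r · r^s mod p:
Squares mod 677: 499^1≡499, 499^2≡542, 499^4≡623, 499^8≡208, 499^16≡613, 499^32≡34, 499^64≡479, 499^128≡615
157 = 128 + 16 + 8 + 4 + 1, so 499^157 ≡ 615·613·208·623·499 ≡ 22 (mod 677)
Squares mod 677: 157^1≡157, 157^2≡277, 157^4≡228, 157^8≡532, 157^16≡38, 157^32≡90, 157^64≡653, 157^128≡576, 157^256≡46, 157^512≡85
671 = 512 + 128 + 16 + 8 + 4 + 2 + 1, so 157^671 ≡ 85·576·38·532·228·277·157 ≡ 223 (mod 677)
22·223 = 4906 ≡ 167 (mod 677)
217 ≠ 167, so verification fails.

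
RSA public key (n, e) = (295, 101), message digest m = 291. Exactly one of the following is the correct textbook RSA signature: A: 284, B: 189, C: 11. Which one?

C

Candidate A: 284^101 mod 295 = 4
Candidate B: 189^101 mod 295 = 169
Candidate C: 11^101 mod 295 = 291
  → matches m = 291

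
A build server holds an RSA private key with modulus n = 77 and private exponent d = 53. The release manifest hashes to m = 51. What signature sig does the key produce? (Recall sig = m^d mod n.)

46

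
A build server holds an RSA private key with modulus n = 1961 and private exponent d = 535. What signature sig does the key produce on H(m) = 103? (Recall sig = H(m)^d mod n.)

896

(H(m))^2 ≡ 103^2 = 10609 ≡ 804
(H(m))^4 ≡ 804^2 = 646416 ≡ 1247
(H(m))^8 ≡ 1247^2 = 1555009 ≡ 1897
(H(m))^16 ≡ 1897^2 = 3598609 ≡ 174
(H(m))^32 ≡ 174^2 = 30276 ≡ 861
(H(m))^64 ≡ 861^2 = 741321 ≡ 63
(H(m))^128 ≡ 63^2 = 3969 ≡ 47
(H(m))^256 ≡ 47^2 = 2209 ≡ 248
(H(m))^512 ≡ 248^2 = 61504 ≡ 713
535 = 512 + 16 + 4 + 2 + 1, so (H(m))^535 ≡ 713·174·1247·804·103 ≡ 896 (mod 1961)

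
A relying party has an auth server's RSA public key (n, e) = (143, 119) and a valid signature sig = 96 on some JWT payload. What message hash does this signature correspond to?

73

sig^2 ≡ 96^2 = 9216 ≡ 64
sig^4 ≡ 64^2 = 4096 ≡ 92
sig^8 ≡ 92^2 = 8464 ≡ 27
sig^16 ≡ 27^2 = 729 ≡ 14
sig^32 ≡ 14^2 = 196 ≡ 53
sig^64 ≡ 53^2 = 2809 ≡ 92
119 = 64 + 32 + 16 + 4 + 2 + 1, so sig^119 ≡ 92·53·14·92·64·96 ≡ 73 (mod 143)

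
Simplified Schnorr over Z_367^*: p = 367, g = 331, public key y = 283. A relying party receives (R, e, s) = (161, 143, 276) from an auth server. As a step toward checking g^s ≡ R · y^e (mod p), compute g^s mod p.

151

Squares mod 367: 331^1≡331, 331^2≡195, 331^4≡224, 331^8≡264, 331^16≡333, 331^32≡55, 331^64≡89, 331^128≡214, 331^256≡288
276 = 256 + 16 + 4, so 331^276 ≡ 288·333·224 ≡ 151 (mod 367)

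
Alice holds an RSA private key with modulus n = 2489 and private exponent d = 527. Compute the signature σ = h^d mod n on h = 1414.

h^2 ≡ 1414^2 = 1999396 ≡ 729
h^4 ≡ 729^2 = 531441 ≡ 1284
h^8 ≡ 1284^2 = 1648656 ≡ 938
h^16 ≡ 938^2 = 879844 ≡ 1227
h^32 ≡ 1227^2 = 1505529 ≡ 2173
h^64 ≡ 2173^2 = 4721929 ≡ 296
h^128 ≡ 296^2 = 87616 ≡ 501
h^256 ≡ 501^2 = 251001 ≡ 2101
h^512 ≡ 2101^2 = 4414201 ≡ 1204
527 = 512 + 8 + 4 + 2 + 1, so h^527 ≡ 1204·938·1284·729·1414 ≡ 1513 (mod 2489)

1513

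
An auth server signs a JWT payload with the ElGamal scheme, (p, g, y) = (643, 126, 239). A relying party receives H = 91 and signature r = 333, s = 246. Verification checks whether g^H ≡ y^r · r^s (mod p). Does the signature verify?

does not verify

Left side g^H mod p:
Squares mod 643: 126^1≡126, 126^2≡444, 126^4≡378, 126^8≡138, 126^16≡397, 126^32≡74, 126^64≡332
91 = 64 + 16 + 8 + 2 + 1, so 126^91 ≡ 332·397·138·444·126 ≡ 590 (mod 643)
Right side y^r · r^s mod p:
Squares mod 643: 239^1≡239, 239^2≡537, 239^4≡305, 239^8≡433, 239^16≡376, 239^32≡559, 239^64≡626, 239^128≡289, 239^256≡574
333 = 256 + 64 + 8 + 4 + 1, so 239^333 ≡ 574·626·433·305·239 ≡ 393 (mod 643)
Squares mod 643: 333^1≡333, 333^2≡293, 333^4≡330, 333^8≡233, 333^16≡277, 333^32≡212, 333^64≡577, 333^128≡498
246 = 128 + 64 + 32 + 16 + 4 + 2, so 333^246 ≡ 498·577·212·277·330·293 ≡ 201 (mod 643)
393·201 = 78993 ≡ 547 (mod 643)
590 ≠ 547, so verification fails.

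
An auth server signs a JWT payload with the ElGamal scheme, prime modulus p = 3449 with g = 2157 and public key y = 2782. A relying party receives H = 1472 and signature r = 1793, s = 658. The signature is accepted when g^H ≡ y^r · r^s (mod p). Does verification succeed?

Left side g^H mod p:
2157^2 = 4652649 ≡ 3397
2157^4 ≡ 3397^2 = 11539609 ≡ 2704
2157^8 ≡ 2704^2 = 7311616 ≡ 3185
2157^16 ≡ 3185^2 = 10144225 ≡ 716
2157^32 ≡ 716^2 = 512656 ≡ 2204
2157^64 ≡ 2204^2 = 4857616 ≡ 1424
2157^128 ≡ 1424^2 = 2027776 ≡ 3213
2157^256 ≡ 3213^2 = 10323369 ≡ 512
2157^512 ≡ 512^2 = 262144 ≡ 20
2157^1024 ≡ 20^2 = 400
1472 = 1024 + 256 + 128 + 64, so 2157^1472 ≡ 400·512·3213·1424 ≡ 1827 (mod 3449)
Right side y^r · r^s mod p:
2782^2 = 7739524 ≡ 3417
2782^4 ≡ 3417^2 = 11675889 ≡ 1024
2782^8 ≡ 1024^2 = 1048576 ≡ 80
2782^16 ≡ 80^2 = 6400 ≡ 2951
2782^32 ≡ 2951^2 = 8708401 ≡ 3125
2782^64 ≡ 3125^2 = 9765625 ≡ 1506
2782^128 ≡ 1506^2 = 2268036 ≡ 2043
2782^256 ≡ 2043^2 = 4173849 ≡ 559
2782^512 ≡ 559^2 = 312481 ≡ 2071
2782^1024 ≡ 2071^2 = 4289041 ≡ 1934
1793 = 1024 + 512 + 256 + 1, so 2782^1793 ≡ 1934·2071·559·2782 ≡ 2467 (mod 3449)
1793^2 = 3214849 ≡ 381
1793^4 ≡ 381^2 = 145161 ≡ 303
1793^8 ≡ 303^2 = 91809 ≡ 2135
1793^16 ≡ 2135^2 = 4558225 ≡ 2096
1793^32 ≡ 2096^2 = 4393216 ≡ 2639
1793^64 ≡ 2639^2 = 6964321 ≡ 790
1793^128 ≡ 790^2 = 624100 ≡ 3280
1793^256 ≡ 3280^2 = 10758400 ≡ 969
1793^512 ≡ 969^2 = 938961 ≡ 833
658 = 512 + 128 + 16 + 2, so 1793^658 ≡ 833·3280·2096·381 ≡ 964 (mod 3449)
2467·964 = 2378188 ≡ 1827 (mod 3449)
1827 ≡ 1827 (mod 3449), so the signature is genuine.

passes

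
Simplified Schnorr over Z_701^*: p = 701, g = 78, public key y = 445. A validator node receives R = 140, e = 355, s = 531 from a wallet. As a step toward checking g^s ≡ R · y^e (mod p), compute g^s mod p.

78^2 = 6084 ≡ 476
78^4 ≡ 476^2 = 226576 ≡ 153
78^8 ≡ 153^2 = 23409 ≡ 276
78^16 ≡ 276^2 = 76176 ≡ 468
78^32 ≡ 468^2 = 219024 ≡ 312
78^64 ≡ 312^2 = 97344 ≡ 606
78^128 ≡ 606^2 = 367236 ≡ 613
78^256 ≡ 613^2 = 375769 ≡ 33
78^512 ≡ 33^2 = 1089 ≡ 388
531 = 512 + 16 + 2 + 1, so 78^531 ≡ 388·468·476·78 ≡ 76 (mod 701)

76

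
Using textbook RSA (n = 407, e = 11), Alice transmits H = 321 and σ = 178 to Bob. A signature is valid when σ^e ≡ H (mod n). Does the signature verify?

σ^2 ≡ 178^2 = 31684 ≡ 345
σ^4 ≡ 345^2 = 119025 ≡ 181
σ^8 ≡ 181^2 = 32761 ≡ 201
11 = 8 + 2 + 1, so σ^11 ≡ 201·345·178 ≡ 321 (mod 407)
Since 321 equals the digest 321, verification succeeds.

verifies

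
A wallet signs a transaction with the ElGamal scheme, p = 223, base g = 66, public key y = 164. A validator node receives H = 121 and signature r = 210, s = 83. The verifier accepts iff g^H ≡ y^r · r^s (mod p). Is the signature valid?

Left side g^H mod p:
Squares mod 223: 66^1≡66, 66^2≡119, 66^4≡112, 66^8≡56, 66^16≡14, 66^32≡196, 66^64≡60
121 = 64 + 32 + 16 + 8 + 1, so 66^121 ≡ 60·196·14·56·66 ≡ 197 (mod 223)
Right side y^r · r^s mod p:
Squares mod 223: 164^1≡164, 164^2≡136, 164^4≡210, 164^8≡169, 164^16≡17, 164^32≡66, 164^64≡119, 164^128≡112
210 = 128 + 64 + 16 + 2, so 164^210 ≡ 112·119·17·136 ≡ 196 (mod 223)
Squares mod 223: 210^1≡210, 210^2≡169, 210^4≡17, 210^8≡66, 210^16≡119, 210^32≡112, 210^64≡56
83 = 64 + 16 + 2 + 1, so 210^83 ≡ 56·119·169·210 ≡ 34 (mod 223)
196·34 = 6664 ≡ 197 (mod 223)
197 ≡ 197 (mod 223), so the signature is genuine.

valid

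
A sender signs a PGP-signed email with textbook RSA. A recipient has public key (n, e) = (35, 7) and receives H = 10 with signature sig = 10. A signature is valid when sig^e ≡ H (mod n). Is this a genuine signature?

sig^2 ≡ 10^2 = 100 ≡ 30
sig^4 ≡ 30^2 = 900 ≡ 25
7 = 4 + 2 + 1, so sig^7 ≡ 25·30·10 ≡ 10 (mod 35)
10 = H, so the signature checks out.

genuine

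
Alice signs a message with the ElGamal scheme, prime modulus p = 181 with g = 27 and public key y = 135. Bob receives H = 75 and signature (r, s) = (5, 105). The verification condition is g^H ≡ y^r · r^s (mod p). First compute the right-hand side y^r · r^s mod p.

1

135^5 mod 181 = 1
5^105 mod 181 = 1
y^r · r^s ≡ 1·1 = 1 ≡ 1 (mod 181)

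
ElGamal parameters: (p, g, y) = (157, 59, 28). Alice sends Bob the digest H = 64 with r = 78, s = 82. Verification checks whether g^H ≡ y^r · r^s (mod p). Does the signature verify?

does not verify

Left side g^H mod p:
59^2 = 3481 ≡ 27
59^4 ≡ 27^2 = 729 ≡ 101
59^8 ≡ 101^2 = 10201 ≡ 153
59^16 ≡ 153^2 = 23409 ≡ 16
59^32 ≡ 16^2 = 256 ≡ 99
59^64 ≡ 99^2 = 9801 ≡ 67
Right side y^r · r^s mod p:
28^2 = 784 ≡ 156
28^4 ≡ 156^2 = 24336 ≡ 1
28^8 ≡ 1^2 = 1
28^16 ≡ 1^2 = 1
28^32 ≡ 1^2 = 1
28^64 ≡ 1^2 = 1
78 = 64 + 8 + 4 + 2, so 28^78 ≡ 1·1·1·156 ≡ 156 (mod 157)
78^2 = 6084 ≡ 118
78^4 ≡ 118^2 = 13924 ≡ 108
78^8 ≡ 108^2 = 11664 ≡ 46
78^16 ≡ 46^2 = 2116 ≡ 75
78^32 ≡ 75^2 = 5625 ≡ 130
78^64 ≡ 130^2 = 16900 ≡ 101
82 = 64 + 16 + 2, so 78^82 ≡ 101·75·118 ≡ 49 (mod 157)
156·49 = 7644 ≡ 108 (mod 157)
67 ≠ 108, so verification fails.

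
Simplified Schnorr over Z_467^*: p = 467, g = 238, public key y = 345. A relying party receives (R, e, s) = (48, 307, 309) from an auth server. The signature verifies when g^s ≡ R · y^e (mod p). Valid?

yes

g^s mod p:
Squares mod 467: 238^1≡238, 238^2≡137, 238^4≡89, 238^8≡449, 238^16≡324, 238^32≡368, 238^64≡461, 238^128≡36, 238^256≡362
309 = 256 + 32 + 16 + 4 + 1, so 238^309 ≡ 362·368·324·89·238 ≡ 195 (mod 467)
R · y^e mod p:
Squares mod 467: 345^1≡345, 345^2≡407, 345^4≡331, 345^8≡283, 345^16≡232, 345^32≡119, 345^64≡151, 345^128≡385, 345^256≡186
307 = 256 + 32 + 16 + 2 + 1, so 345^307 ≡ 186·119·232·407·345 ≡ 150 (mod 467)
48·150 = 7200 ≡ 195 (mod 467)
195 ≡ 195 (mod 467); signature holds.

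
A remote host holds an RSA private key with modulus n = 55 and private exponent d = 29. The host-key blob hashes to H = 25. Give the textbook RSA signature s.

15

Squares mod 55: H^1≡25, H^2≡20, H^4≡15, H^8≡5, H^16≡25
29 = 16 + 8 + 4 + 1, so H^29 ≡ 25·5·15·25 ≡ 15 (mod 55)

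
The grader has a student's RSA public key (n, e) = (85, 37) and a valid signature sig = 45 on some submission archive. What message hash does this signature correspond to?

10

sig^2 ≡ 45^2 = 2025 ≡ 70
sig^4 ≡ 70^2 = 4900 ≡ 55
sig^8 ≡ 55^2 = 3025 ≡ 50
sig^16 ≡ 50^2 = 2500 ≡ 35
sig^32 ≡ 35^2 = 1225 ≡ 35
37 = 32 + 4 + 1, so sig^37 ≡ 35·55·45 ≡ 10 (mod 85)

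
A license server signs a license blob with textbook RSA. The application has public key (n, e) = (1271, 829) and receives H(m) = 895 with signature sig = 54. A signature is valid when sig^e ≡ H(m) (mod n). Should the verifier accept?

accept

Squares mod 1271: sig^1≡54, sig^2≡374, sig^4≡66, sig^8≡543, sig^16≡1248, sig^32≡529, sig^64≡221, sig^128≡543, sig^256≡1248, sig^512≡529
829 = 512 + 256 + 32 + 16 + 8 + 4 + 1, so sig^829 ≡ 529·1248·529·1248·543·66·54 ≡ 895 (mod 1271)
Since 895 equals the digest 895, verification succeeds.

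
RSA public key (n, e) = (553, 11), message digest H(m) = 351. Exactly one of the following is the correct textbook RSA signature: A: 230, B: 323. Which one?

Candidate A: Squares mod 553: 230^1≡230, 230^2≡365, 230^4≡505, 230^8≡92; 11 = 8 + 2 + 1, so 230^11 ≡ 92·365·230 ≡ 202 (mod 553)
Candidate B: Squares mod 553: 323^1≡323, 323^2≡365, 323^4≡505, 323^8≡92; 11 = 8 + 2 + 1, so 323^11 ≡ 92·365·323 ≡ 351 (mod 553)
  → matches H(m) = 351

B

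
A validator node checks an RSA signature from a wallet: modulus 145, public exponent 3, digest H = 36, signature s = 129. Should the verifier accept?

s^3 mod 145 = 109
The recovered value 109 does not match the digest 36.

reject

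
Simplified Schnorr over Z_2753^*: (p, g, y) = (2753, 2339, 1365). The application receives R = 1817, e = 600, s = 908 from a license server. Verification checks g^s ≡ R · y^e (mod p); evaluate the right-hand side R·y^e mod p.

1365^2 = 1863225 ≡ 2197
1365^4 ≡ 2197^2 = 4826809 ≡ 800
1365^8 ≡ 800^2 = 640000 ≡ 1304
1365^16 ≡ 1304^2 = 1700416 ≡ 1815
1365^32 ≡ 1815^2 = 3294225 ≡ 1637
1365^64 ≡ 1637^2 = 2679769 ≡ 1100
1365^128 ≡ 1100^2 = 1210000 ≡ 1433
1365^256 ≡ 1433^2 = 2053489 ≡ 2504
1365^512 ≡ 2504^2 = 6270016 ≡ 1435
600 = 512 + 64 + 16 + 8, so 1365^600 ≡ 1435·1100·1815·1304 ≡ 2504 (mod 2753)
R · y^e ≡ 1817·2504 = 4549768 ≡ 1812 (mod 2753)

1812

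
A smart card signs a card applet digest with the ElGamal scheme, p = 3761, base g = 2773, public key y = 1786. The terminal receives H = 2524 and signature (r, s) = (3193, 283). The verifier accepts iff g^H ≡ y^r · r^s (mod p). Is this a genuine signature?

genuine

Left side g^H mod p:
2773^2 = 7689529 ≡ 2045
2773^4 ≡ 2045^2 = 4182025 ≡ 3554
2773^8 ≡ 3554^2 = 12630916 ≡ 1478
2773^16 ≡ 1478^2 = 2184484 ≡ 3104
2773^32 ≡ 3104^2 = 9634816 ≡ 2895
2773^64 ≡ 2895^2 = 8381025 ≡ 1517
2773^128 ≡ 1517^2 = 2301289 ≡ 3318
2773^256 ≡ 3318^2 = 11009124 ≡ 677
2773^512 ≡ 677^2 = 458329 ≡ 3248
2773^1024 ≡ 3248^2 = 10549504 ≡ 3660
2773^2048 ≡ 3660^2 = 13395600 ≡ 2679
2524 = 2048 + 256 + 128 + 64 + 16 + 8 + 4, so 2773^2524 ≡ 2679·677·3318·1517·3104·1478·3554 ≡ 25 (mod 3761)
Right side y^r · r^s mod p:
1786^2 = 3189796 ≡ 468
1786^4 ≡ 468^2 = 219024 ≡ 886
1786^8 ≡ 886^2 = 784996 ≡ 2708
1786^16 ≡ 2708^2 = 7333264 ≡ 3075
1786^32 ≡ 3075^2 = 9455625 ≡ 471
1786^64 ≡ 471^2 = 221841 ≡ 3703
1786^128 ≡ 3703^2 = 13712209 ≡ 3364
1786^256 ≡ 3364^2 = 11316496 ≡ 3408
1786^512 ≡ 3408^2 = 11614464 ≡ 496
1786^1024 ≡ 496^2 = 246016 ≡ 1551
1786^2048 ≡ 1551^2 = 2405601 ≡ 2322
3193 = 2048 + 1024 + 64 + 32 + 16 + 8 + 1, so 1786^3193 ≡ 2322·1551·3703·471·3075·2708·1786 ≡ 678 (mod 3761)
3193^2 = 10195249 ≡ 2939
3193^4 ≡ 2939^2 = 8637721 ≡ 2465
3193^8 ≡ 2465^2 = 6076225 ≡ 2210
3193^16 ≡ 2210^2 = 4884100 ≡ 2322
3193^32 ≡ 2322^2 = 5391684 ≡ 2171
3193^64 ≡ 2171^2 = 4713241 ≡ 708
3193^128 ≡ 708^2 = 501264 ≡ 1051
3193^256 ≡ 1051^2 = 1104601 ≡ 2628
283 = 256 + 16 + 8 + 2 + 1, so 3193^283 ≡ 2628·2322·2210·2939·3193 ≡ 172 (mod 3761)
678·172 = 116616 ≡ 25 (mod 3761)
25 ≡ 25 (mod 3761), so the signature is genuine.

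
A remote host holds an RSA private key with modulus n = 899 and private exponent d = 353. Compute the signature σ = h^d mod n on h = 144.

608

h^2 ≡ 144^2 = 20736 ≡ 59
h^4 ≡ 59^2 = 3481 ≡ 784
h^8 ≡ 784^2 = 614656 ≡ 639
h^16 ≡ 639^2 = 408321 ≡ 175
h^32 ≡ 175^2 = 30625 ≡ 59
h^64 ≡ 59^2 = 3481 ≡ 784
h^128 ≡ 784^2 = 614656 ≡ 639
h^256 ≡ 639^2 = 408321 ≡ 175
353 = 256 + 64 + 32 + 1, so h^353 ≡ 175·784·59·144 ≡ 608 (mod 899)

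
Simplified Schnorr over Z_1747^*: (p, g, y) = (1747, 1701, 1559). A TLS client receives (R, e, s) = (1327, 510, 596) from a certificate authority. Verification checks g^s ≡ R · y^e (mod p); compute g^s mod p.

Squares mod 1747: 1701^1≡1701, 1701^2≡369, 1701^4≡1642, 1701^8≡543, 1701^16≡1353, 1701^32≡1500, 1701^64≡1611, 1701^128≡1026, 1701^256≡982, 1701^512≡1727
596 = 512 + 64 + 16 + 4, so 1701^596 ≡ 1727·1611·1353·1642 ≡ 383 (mod 1747)

383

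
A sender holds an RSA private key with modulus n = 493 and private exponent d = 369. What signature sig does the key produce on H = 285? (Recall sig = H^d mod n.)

268

H^369 mod 493 = 268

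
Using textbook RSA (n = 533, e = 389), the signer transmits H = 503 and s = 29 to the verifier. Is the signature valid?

Squares mod 533: s^1≡29, s^2≡308, s^4≡523, s^8≡100, s^16≡406, s^32≡139, s^64≡133, s^128≡100, s^256≡406
389 = 256 + 128 + 4 + 1, so s^389 ≡ 406·100·523·29 ≡ 503 (mod 533)
503 = H, so the signature checks out.

valid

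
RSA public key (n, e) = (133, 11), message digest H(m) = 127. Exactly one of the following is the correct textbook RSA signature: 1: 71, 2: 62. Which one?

1

Candidate 1: 71^11 mod 133 = 127
  → matches H(m) = 127
Candidate 2: 62^11 mod 133 = 6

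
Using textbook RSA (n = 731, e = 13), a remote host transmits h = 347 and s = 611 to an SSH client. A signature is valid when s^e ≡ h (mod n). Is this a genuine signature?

forged

Squares mod 731: s^1≡611, s^2≡511, s^4≡154, s^8≡324
13 = 8 + 4 + 1, so s^13 ≡ 324·154·611 ≡ 101 (mod 731)
101 ≠ 347, so verification fails.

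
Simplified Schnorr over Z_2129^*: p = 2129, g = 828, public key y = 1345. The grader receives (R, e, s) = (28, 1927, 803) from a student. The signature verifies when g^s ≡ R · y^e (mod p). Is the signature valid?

valid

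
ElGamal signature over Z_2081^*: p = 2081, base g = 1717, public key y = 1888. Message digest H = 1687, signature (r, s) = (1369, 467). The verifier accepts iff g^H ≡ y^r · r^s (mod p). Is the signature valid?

invalid

Left side g^H mod p:
1717^2 = 2948089 ≡ 1393
1717^4 ≡ 1393^2 = 1940449 ≡ 957
1717^8 ≡ 957^2 = 915849 ≡ 209
1717^16 ≡ 209^2 = 43681 ≡ 2061
1717^32 ≡ 2061^2 = 4247721 ≡ 400
1717^64 ≡ 400^2 = 160000 ≡ 1844
1717^128 ≡ 1844^2 = 3400336 ≡ 2063
1717^256 ≡ 2063^2 = 4255969 ≡ 324
1717^512 ≡ 324^2 = 104976 ≡ 926
1717^1024 ≡ 926^2 = 857476 ≡ 104
1687 = 1024 + 512 + 128 + 16 + 4 + 2 + 1, so 1717^1687 ≡ 104·926·2063·2061·957·1393·1717 ≡ 789 (mod 2081)
Right side y^r · r^s mod p:
1888^2 = 3564544 ≡ 1872
1888^4 ≡ 1872^2 = 3504384 ≡ 2061
1888^8 ≡ 2061^2 = 4247721 ≡ 400
1888^16 ≡ 400^2 = 160000 ≡ 1844
1888^32 ≡ 1844^2 = 3400336 ≡ 2063
1888^64 ≡ 2063^2 = 4255969 ≡ 324
1888^128 ≡ 324^2 = 104976 ≡ 926
1888^256 ≡ 926^2 = 857476 ≡ 104
1888^512 ≡ 104^2 = 10816 ≡ 411
1888^1024 ≡ 411^2 = 168921 ≡ 360
1369 = 1024 + 256 + 64 + 16 + 8 + 1, so 1888^1369 ≡ 360·104·324·1844·400·1888 ≡ 2040 (mod 2081)
1369^2 = 1874161 ≡ 1261
1369^4 ≡ 1261^2 = 1590121 ≡ 237
1369^8 ≡ 237^2 = 56169 ≡ 2063
1369^16 ≡ 2063^2 = 4255969 ≡ 324
1369^32 ≡ 324^2 = 104976 ≡ 926
1369^64 ≡ 926^2 = 857476 ≡ 104
1369^128 ≡ 104^2 = 10816 ≡ 411
1369^256 ≡ 411^2 = 168921 ≡ 360
467 = 256 + 128 + 64 + 16 + 2 + 1, so 1369^467 ≡ 360·411·104·324·1261·1369 ≡ 1400 (mod 2081)
2040·1400 = 2856000 ≡ 868 (mod 2081)
789 ≠ 868, so verification fails.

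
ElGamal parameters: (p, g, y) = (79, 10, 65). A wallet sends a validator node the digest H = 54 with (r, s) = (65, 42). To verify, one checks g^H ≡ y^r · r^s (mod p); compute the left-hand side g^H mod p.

21

10^54 mod 79 = 21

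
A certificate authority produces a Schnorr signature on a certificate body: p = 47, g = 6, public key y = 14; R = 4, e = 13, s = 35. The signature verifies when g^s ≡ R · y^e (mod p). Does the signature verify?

verifies

g^s mod p:
6^2 = 36
6^4 ≡ 36^2 = 1296 ≡ 27
6^8 ≡ 27^2 = 729 ≡ 24
6^16 ≡ 24^2 = 576 ≡ 12
6^32 ≡ 12^2 = 144 ≡ 3
35 = 32 + 2 + 1, so 6^35 ≡ 3·36·6 ≡ 37 (mod 47)
R · y^e mod p:
14^2 = 196 ≡ 8
14^4 ≡ 8^2 = 64 ≡ 17
14^8 ≡ 17^2 = 289 ≡ 7
13 = 8 + 4 + 1, so 14^13 ≡ 7·17·14 ≡ 21 (mod 47)
4·21 = 84 ≡ 37 (mod 47)
37 ≡ 37 (mod 47); signature holds.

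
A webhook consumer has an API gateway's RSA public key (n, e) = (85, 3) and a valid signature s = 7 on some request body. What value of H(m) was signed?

s^2 ≡ 7^2 = 49
3 = 2 + 1, so s^3 ≡ 49·7 ≡ 3 (mod 85)

3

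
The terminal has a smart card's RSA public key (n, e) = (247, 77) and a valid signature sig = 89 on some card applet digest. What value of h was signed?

33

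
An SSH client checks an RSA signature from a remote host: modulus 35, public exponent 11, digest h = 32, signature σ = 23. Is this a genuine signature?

Squares mod 35: σ^1≡23, σ^2≡4, σ^4≡16, σ^8≡11
11 = 8 + 2 + 1, so σ^11 ≡ 11·4·23 ≡ 32 (mod 35)
32 = h, so the signature checks out.

genuine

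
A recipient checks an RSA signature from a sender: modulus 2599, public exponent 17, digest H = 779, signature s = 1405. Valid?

Squares mod 2599: s^1≡1405, s^2≡1384, s^4≡2592, s^8≡49, s^16≡2401
17 = 16 + 1, so s^17 ≡ 2401·1405 ≡ 2502 (mod 2599)
The recovered value 2502 does not match the digest 779.

no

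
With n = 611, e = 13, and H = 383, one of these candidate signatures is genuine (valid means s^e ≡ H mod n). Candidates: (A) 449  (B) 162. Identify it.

B

Candidate A: 449^2 = 201601 ≡ 582; 449^4 ≡ 582^2 = 338724 ≡ 230; 449^8 ≡ 230^2 = 52900 ≡ 354; 13 = 8 + 4 + 1, so 449^13 ≡ 354·230·449 ≡ 228 (mod 611)
Candidate B: 162^2 = 26244 ≡ 582; 162^4 ≡ 582^2 = 338724 ≡ 230; 162^8 ≡ 230^2 = 52900 ≡ 354; 13 = 8 + 4 + 1, so 162^13 ≡ 354·230·162 ≡ 383 (mod 611)
  → matches H = 383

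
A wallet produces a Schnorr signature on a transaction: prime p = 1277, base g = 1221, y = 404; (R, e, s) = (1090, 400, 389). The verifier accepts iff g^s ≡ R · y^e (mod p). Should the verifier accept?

accept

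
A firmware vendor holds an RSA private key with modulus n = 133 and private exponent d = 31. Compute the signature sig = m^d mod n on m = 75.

75

Squares mod 133: m^1≡75, m^2≡39, m^4≡58, m^8≡39, m^16≡58
31 = 16 + 8 + 4 + 2 + 1, so m^31 ≡ 58·39·58·39·75 ≡ 75 (mod 133)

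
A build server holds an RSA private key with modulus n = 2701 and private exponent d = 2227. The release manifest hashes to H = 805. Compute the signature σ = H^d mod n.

H^2 ≡ 805^2 = 648025 ≡ 2486
H^4 ≡ 2486^2 = 6180196 ≡ 308
H^8 ≡ 308^2 = 94864 ≡ 329
H^16 ≡ 329^2 = 108241 ≡ 201
H^32 ≡ 201^2 = 40401 ≡ 2587
H^64 ≡ 2587^2 = 6692569 ≡ 2192
H^128 ≡ 2192^2 = 4804864 ≡ 2486
H^256 ≡ 2486^2 = 6180196 ≡ 308
H^512 ≡ 308^2 = 94864 ≡ 329
H^1024 ≡ 329^2 = 108241 ≡ 201
H^2048 ≡ 201^2 = 40401 ≡ 2587
2227 = 2048 + 128 + 32 + 16 + 2 + 1, so H^2227 ≡ 2587·2486·2587·201·2486·805 ≡ 2060 (mod 2701)

2060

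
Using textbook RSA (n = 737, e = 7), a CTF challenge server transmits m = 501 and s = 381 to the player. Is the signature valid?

valid

Squares mod 737: s^1≡381, s^2≡709, s^4≡47
7 = 4 + 2 + 1, so s^7 ≡ 47·709·381 ≡ 501 (mod 737)
Since 501 equals the digest 501, verification succeeds.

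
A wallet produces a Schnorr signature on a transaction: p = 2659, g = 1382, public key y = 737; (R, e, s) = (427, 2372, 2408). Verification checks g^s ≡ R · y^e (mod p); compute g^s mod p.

1382^2408 mod 2659 = 1830

1830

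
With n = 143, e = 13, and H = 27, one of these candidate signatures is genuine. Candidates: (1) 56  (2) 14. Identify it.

2

Candidate 1: Squares mod 143: 56^1≡56, 56^2≡133, 56^4≡100, 56^8≡133; 13 = 8 + 4 + 1, so 56^13 ≡ 133·100·56 ≡ 56 (mod 143)
Candidate 2: Squares mod 143: 14^1≡14, 14^2≡53, 14^4≡92, 14^8≡27; 13 = 8 + 4 + 1, so 14^13 ≡ 27·92·14 ≡ 27 (mod 143)
  → matches H = 27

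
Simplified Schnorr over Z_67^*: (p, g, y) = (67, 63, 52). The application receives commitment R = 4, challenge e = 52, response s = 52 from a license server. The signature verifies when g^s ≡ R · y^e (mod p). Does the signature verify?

g^s mod p:
63^2 = 3969 ≡ 16
63^4 ≡ 16^2 = 256 ≡ 55
63^8 ≡ 55^2 = 3025 ≡ 10
63^16 ≡ 10^2 = 100 ≡ 33
63^32 ≡ 33^2 = 1089 ≡ 17
52 = 32 + 16 + 4, so 63^52 ≡ 17·33·55 ≡ 35 (mod 67)
R · y^e mod p:
52^2 = 2704 ≡ 24
52^4 ≡ 24^2 = 576 ≡ 40
52^8 ≡ 40^2 = 1600 ≡ 59
52^16 ≡ 59^2 = 3481 ≡ 64
52^32 ≡ 64^2 = 4096 ≡ 9
52 = 32 + 16 + 4, so 52^52 ≡ 9·64·40 ≡ 59 (mod 67)
4·59 = 236 ≡ 35 (mod 67)
35 ≡ 35 (mod 67); signature holds.

verifies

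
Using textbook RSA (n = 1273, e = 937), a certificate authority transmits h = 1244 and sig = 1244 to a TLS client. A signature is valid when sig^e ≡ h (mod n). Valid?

yes

sig^2 ≡ 1244^2 = 1547536 ≡ 841
sig^4 ≡ 841^2 = 707281 ≡ 766
sig^8 ≡ 766^2 = 586756 ≡ 1176
sig^16 ≡ 1176^2 = 1382976 ≡ 498
sig^32 ≡ 498^2 = 248004 ≡ 1042
sig^64 ≡ 1042^2 = 1085764 ≡ 1168
sig^128 ≡ 1168^2 = 1364224 ≡ 841
sig^256 ≡ 841^2 = 707281 ≡ 766
sig^512 ≡ 766^2 = 586756 ≡ 1176
937 = 512 + 256 + 128 + 32 + 8 + 1, so sig^937 ≡ 1176·766·841·1042·1176·1244 ≡ 1244 (mod 1273)
1244 = h, so the signature checks out.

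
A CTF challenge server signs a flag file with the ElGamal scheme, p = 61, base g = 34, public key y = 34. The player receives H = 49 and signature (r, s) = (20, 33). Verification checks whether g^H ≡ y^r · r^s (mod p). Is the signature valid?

valid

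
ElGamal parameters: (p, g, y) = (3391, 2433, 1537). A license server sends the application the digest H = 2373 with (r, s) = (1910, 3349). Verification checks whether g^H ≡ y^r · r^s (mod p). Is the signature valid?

Left side g^H mod p:
2433^2373 mod 3391 = 260
Right side y^r · r^s mod p:
1537^1910 mod 3391 = 438
1910^3349 mod 3391 = 2029
438·2029 = 888702 ≡ 260 (mod 3391)
260 ≡ 260 (mod 3391), so the signature is genuine.

valid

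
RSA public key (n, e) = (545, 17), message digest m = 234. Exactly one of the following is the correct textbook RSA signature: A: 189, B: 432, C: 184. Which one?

Candidate A: Squares mod 545: 189^1≡189, 189^2≡296, 189^4≡416, 189^8≡291, 189^16≡206; 17 = 16 + 1, so 189^17 ≡ 206·189 ≡ 239 (mod 545)
Candidate B: Squares mod 545: 432^1≡432, 432^2≡234, 432^4≡256, 432^8≡136, 432^16≡511; 17 = 16 + 1, so 432^17 ≡ 511·432 ≡ 27 (mod 545)
Candidate C: Squares mod 545: 184^1≡184, 184^2≡66, 184^4≡541, 184^8≡16, 184^16≡256; 17 = 16 + 1, so 184^17 ≡ 256·184 ≡ 234 (mod 545)
  → matches m = 234

C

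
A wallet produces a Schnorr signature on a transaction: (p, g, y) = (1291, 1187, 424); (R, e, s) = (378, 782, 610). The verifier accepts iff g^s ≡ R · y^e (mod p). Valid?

g^s mod p:
1187^2 = 1408969 ≡ 488
1187^4 ≡ 488^2 = 238144 ≡ 600
1187^8 ≡ 600^2 = 360000 ≡ 1102
1187^16 ≡ 1102^2 = 1214404 ≡ 864
1187^32 ≡ 864^2 = 746496 ≡ 298
1187^64 ≡ 298^2 = 88804 ≡ 1016
1187^128 ≡ 1016^2 = 1032256 ≡ 747
1187^256 ≡ 747^2 = 558009 ≡ 297
1187^512 ≡ 297^2 = 88209 ≡ 421
610 = 512 + 64 + 32 + 2, so 1187^610 ≡ 421·1016·298·488 ≡ 583 (mod 1291)
R · y^e mod p:
424^2 = 179776 ≡ 327
424^4 ≡ 327^2 = 106929 ≡ 1067
424^8 ≡ 1067^2 = 1138489 ≡ 1118
424^16 ≡ 1118^2 = 1249924 ≡ 236
424^32 ≡ 236^2 = 55696 ≡ 183
424^64 ≡ 183^2 = 33489 ≡ 1214
424^128 ≡ 1214^2 = 1473796 ≡ 765
424^256 ≡ 765^2 = 585225 ≡ 402
424^512 ≡ 402^2 = 161604 ≡ 229
782 = 512 + 256 + 8 + 4 + 2, so 424^782 ≡ 229·402·1118·1067·327 ≡ 326 (mod 1291)
378·326 = 123228 ≡ 583 (mod 1291)
583 ≡ 583 (mod 1291); signature holds.

yes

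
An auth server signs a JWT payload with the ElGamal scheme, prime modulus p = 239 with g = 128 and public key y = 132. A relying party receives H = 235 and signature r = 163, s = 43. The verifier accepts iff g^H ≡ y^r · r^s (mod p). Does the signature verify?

verifies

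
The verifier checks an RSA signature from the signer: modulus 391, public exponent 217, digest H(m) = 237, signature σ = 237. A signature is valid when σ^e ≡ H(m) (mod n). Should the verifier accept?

reject

Squares mod 391: σ^1≡237, σ^2≡256, σ^4≡239, σ^8≡35, σ^16≡52, σ^32≡358, σ^64≡307, σ^128≡18
217 = 128 + 64 + 16 + 8 + 1, so σ^217 ≡ 18·307·52·35·237 ≡ 356 (mod 391)
The recovered value 356 does not match the digest 237.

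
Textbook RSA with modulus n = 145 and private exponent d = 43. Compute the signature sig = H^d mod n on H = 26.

61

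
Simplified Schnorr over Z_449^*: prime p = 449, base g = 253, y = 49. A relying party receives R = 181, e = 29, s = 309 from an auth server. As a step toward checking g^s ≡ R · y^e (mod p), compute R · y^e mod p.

111

Squares mod 449: 49^1≡49, 49^2≡156, 49^4≡90, 49^8≡18, 49^16≡324
29 = 16 + 8 + 4 + 1, so 49^29 ≡ 324·18·90·49 ≡ 400 (mod 449)
R · y^e ≡ 181·400 = 72400 ≡ 111 (mod 449)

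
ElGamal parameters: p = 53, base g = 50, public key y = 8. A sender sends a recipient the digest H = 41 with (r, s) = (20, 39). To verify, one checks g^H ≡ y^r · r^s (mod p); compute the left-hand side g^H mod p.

5

50^2 = 2500 ≡ 9
50^4 ≡ 9^2 = 81 ≡ 28
50^8 ≡ 28^2 = 784 ≡ 42
50^16 ≡ 42^2 = 1764 ≡ 15
50^32 ≡ 15^2 = 225 ≡ 13
41 = 32 + 8 + 1, so 50^41 ≡ 13·42·50 ≡ 5 (mod 53)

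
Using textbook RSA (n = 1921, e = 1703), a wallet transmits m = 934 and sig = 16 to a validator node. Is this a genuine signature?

sig^2 ≡ 16^2 = 256
sig^4 ≡ 256^2 = 65536 ≡ 222
sig^8 ≡ 222^2 = 49284 ≡ 1259
sig^16 ≡ 1259^2 = 1585081 ≡ 256
sig^32 ≡ 256^2 = 65536 ≡ 222
sig^64 ≡ 222^2 = 49284 ≡ 1259
sig^128 ≡ 1259^2 = 1585081 ≡ 256
sig^256 ≡ 256^2 = 65536 ≡ 222
sig^512 ≡ 222^2 = 49284 ≡ 1259
sig^1024 ≡ 1259^2 = 1585081 ≡ 256
1703 = 1024 + 512 + 128 + 32 + 4 + 2 + 1, so sig^1703 ≡ 256·1259·256·222·222·256·16 ≡ 934 (mod 1921)
934 = m, so the signature checks out.

genuine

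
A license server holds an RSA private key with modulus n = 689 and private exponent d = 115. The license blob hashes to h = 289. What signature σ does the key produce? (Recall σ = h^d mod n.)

h^2 ≡ 289^2 = 83521 ≡ 152
h^4 ≡ 152^2 = 23104 ≡ 367
h^8 ≡ 367^2 = 134689 ≡ 334
h^16 ≡ 334^2 = 111556 ≡ 627
h^32 ≡ 627^2 = 393129 ≡ 399
h^64 ≡ 399^2 = 159201 ≡ 42
115 = 64 + 32 + 16 + 2 + 1, so h^115 ≡ 42·399·627·152·289 ≡ 68 (mod 689)

68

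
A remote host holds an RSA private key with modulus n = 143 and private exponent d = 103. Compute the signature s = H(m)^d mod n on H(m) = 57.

Squares mod 143: (H(m))^1≡57, (H(m))^2≡103, (H(m))^4≡27, (H(m))^8≡14, (H(m))^16≡53, (H(m))^32≡92, (H(m))^64≡27
103 = 64 + 32 + 4 + 2 + 1, so (H(m))^103 ≡ 27·92·27·103·57 ≡ 8 (mod 143)

8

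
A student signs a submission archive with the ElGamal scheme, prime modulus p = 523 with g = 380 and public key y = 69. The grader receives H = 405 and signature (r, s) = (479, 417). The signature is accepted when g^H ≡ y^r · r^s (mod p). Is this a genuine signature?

forged

Left side g^H mod p:
380^2 = 144400 ≡ 52
380^4 ≡ 52^2 = 2704 ≡ 89
380^8 ≡ 89^2 = 7921 ≡ 76
380^16 ≡ 76^2 = 5776 ≡ 23
380^32 ≡ 23^2 = 529 ≡ 6
380^64 ≡ 6^2 = 36
380^128 ≡ 36^2 = 1296 ≡ 250
380^256 ≡ 250^2 = 62500 ≡ 263
405 = 256 + 128 + 16 + 4 + 1, so 380^405 ≡ 263·250·23·89·380 ≡ 3 (mod 523)
Right side y^r · r^s mod p:
69^2 = 4761 ≡ 54
69^4 ≡ 54^2 = 2916 ≡ 301
69^8 ≡ 301^2 = 90601 ≡ 122
69^16 ≡ 122^2 = 14884 ≡ 240
69^32 ≡ 240^2 = 57600 ≡ 70
69^64 ≡ 70^2 = 4900 ≡ 193
69^128 ≡ 193^2 = 37249 ≡ 116
69^256 ≡ 116^2 = 13456 ≡ 381
479 = 256 + 128 + 64 + 16 + 8 + 4 + 2 + 1, so 69^479 ≡ 381·116·193·240·122·301·54·69 ≡ 300 (mod 523)
479^2 = 229441 ≡ 367
479^4 ≡ 367^2 = 134689 ≡ 278
479^8 ≡ 278^2 = 77284 ≡ 403
479^16 ≡ 403^2 = 162409 ≡ 279
479^32 ≡ 279^2 = 77841 ≡ 437
479^64 ≡ 437^2 = 190969 ≡ 74
479^128 ≡ 74^2 = 5476 ≡ 246
479^256 ≡ 246^2 = 60516 ≡ 371
417 = 256 + 128 + 32 + 1, so 479^417 ≡ 371·246·437·479 ≡ 46 (mod 523)
300·46 = 13800 ≡ 202 (mod 523)
3 ≠ 202, so verification fails.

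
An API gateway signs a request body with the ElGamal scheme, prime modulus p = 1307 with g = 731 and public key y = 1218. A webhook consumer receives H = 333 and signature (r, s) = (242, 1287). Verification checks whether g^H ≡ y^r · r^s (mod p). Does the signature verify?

Left side g^H mod p:
731^2 = 534361 ≡ 1105
731^4 ≡ 1105^2 = 1221025 ≡ 287
731^8 ≡ 287^2 = 82369 ≡ 28
731^16 ≡ 28^2 = 784
731^32 ≡ 784^2 = 614656 ≡ 366
731^64 ≡ 366^2 = 133956 ≡ 642
731^128 ≡ 642^2 = 412164 ≡ 459
731^256 ≡ 459^2 = 210681 ≡ 254
333 = 256 + 64 + 8 + 4 + 1, so 731^333 ≡ 254·642·28·287·731 ≡ 579 (mod 1307)
Right side y^r · r^s mod p:
1218^2 = 1483524 ≡ 79
1218^4 ≡ 79^2 = 6241 ≡ 1013
1218^8 ≡ 1013^2 = 1026169 ≡ 174
1218^16 ≡ 174^2 = 30276 ≡ 215
1218^32 ≡ 215^2 = 46225 ≡ 480
1218^64 ≡ 480^2 = 230400 ≡ 368
1218^128 ≡ 368^2 = 135424 ≡ 803
242 = 128 + 64 + 32 + 16 + 2, so 1218^242 ≡ 803·368·480·215·79 ≡ 223 (mod 1307)
242^2 = 58564 ≡ 1056
242^4 ≡ 1056^2 = 1115136 ≡ 265
242^8 ≡ 265^2 = 70225 ≡ 954
242^16 ≡ 954^2 = 910116 ≡ 444
242^32 ≡ 444^2 = 197136 ≡ 1086
242^64 ≡ 1086^2 = 1179396 ≡ 482
242^128 ≡ 482^2 = 232324 ≡ 985
242^256 ≡ 985^2 = 970225 ≡ 431
242^512 ≡ 431^2 = 185761 ≡ 167
242^1024 ≡ 167^2 = 27889 ≡ 442
1287 = 1024 + 256 + 4 + 2 + 1, so 242^1287 ≡ 442·431·265·1056·242 ≡ 618 (mod 1307)
223·618 = 137814 ≡ 579 (mod 1307)
579 ≡ 579 (mod 1307), so the signature is genuine.

verifies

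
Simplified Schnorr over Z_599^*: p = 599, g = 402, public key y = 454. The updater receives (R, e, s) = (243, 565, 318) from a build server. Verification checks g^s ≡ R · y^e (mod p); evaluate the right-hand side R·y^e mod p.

Squares mod 599: 454^1≡454, 454^2≡60, 454^4≡6, 454^8≡36, 454^16≡98, 454^32≡20, 454^64≡400, 454^128≡67, 454^256≡296, 454^512≡162
565 = 512 + 32 + 16 + 4 + 1, so 454^565 ≡ 162·20·98·6·454 ≡ 227 (mod 599)
R · y^e ≡ 243·227 = 55161 ≡ 53 (mod 599)

53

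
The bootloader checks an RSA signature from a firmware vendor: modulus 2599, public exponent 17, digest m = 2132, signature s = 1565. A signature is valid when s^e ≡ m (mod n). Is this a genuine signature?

forged

s^2 ≡ 1565^2 = 2449225 ≡ 967
s^4 ≡ 967^2 = 935089 ≡ 2048
s^8 ≡ 2048^2 = 4194304 ≡ 2117
s^16 ≡ 2117^2 = 4481689 ≡ 1013
17 = 16 + 1, so s^17 ≡ 1013·1565 ≡ 2554 (mod 2599)
s^17 mod 2599 = 2554, but m = 2132.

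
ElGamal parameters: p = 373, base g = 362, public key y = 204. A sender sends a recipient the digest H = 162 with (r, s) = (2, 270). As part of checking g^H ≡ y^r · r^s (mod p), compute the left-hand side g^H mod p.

362^162 mod 373 = 219

219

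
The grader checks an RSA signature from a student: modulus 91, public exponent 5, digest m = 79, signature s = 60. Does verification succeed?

fails

s^2 ≡ 60^2 = 3600 ≡ 51
s^4 ≡ 51^2 = 2601 ≡ 53
5 = 4 + 1, so s^5 ≡ 53·60 ≡ 86 (mod 91)
86 ≠ 79, so verification fails.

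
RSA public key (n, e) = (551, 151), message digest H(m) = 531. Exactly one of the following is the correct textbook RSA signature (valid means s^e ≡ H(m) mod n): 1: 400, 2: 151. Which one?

Candidate 1: Squares mod 551: 400^1≡400, 400^2≡210, 400^4≡20, 400^8≡400, 400^16≡210, 400^32≡20, 400^64≡400, 400^128≡210; 151 = 128 + 16 + 4 + 2 + 1, so 400^151 ≡ 210·210·20·210·400 ≡ 20 (mod 551)
Candidate 2: Squares mod 551: 151^1≡151, 151^2≡210, 151^4≡20, 151^8≡400, 151^16≡210, 151^32≡20, 151^64≡400, 151^128≡210; 151 = 128 + 16 + 4 + 2 + 1, so 151^151 ≡ 210·210·20·210·151 ≡ 531 (mod 551)
  → matches H(m) = 531

2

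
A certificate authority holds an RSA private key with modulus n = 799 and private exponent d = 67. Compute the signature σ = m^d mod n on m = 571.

541

m^2 ≡ 571^2 = 326041 ≡ 49
m^4 ≡ 49^2 = 2401 ≡ 4
m^8 ≡ 4^2 = 16
m^16 ≡ 16^2 = 256
m^32 ≡ 256^2 = 65536 ≡ 18
m^64 ≡ 18^2 = 324
67 = 64 + 2 + 1, so m^67 ≡ 324·49·571 ≡ 541 (mod 799)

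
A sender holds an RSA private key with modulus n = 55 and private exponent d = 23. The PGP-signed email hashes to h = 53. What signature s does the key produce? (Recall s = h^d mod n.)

47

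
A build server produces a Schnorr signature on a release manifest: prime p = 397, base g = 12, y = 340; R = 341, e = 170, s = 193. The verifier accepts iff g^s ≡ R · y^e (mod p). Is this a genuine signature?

g^s mod p:
Squares mod 397: 12^1≡12, 12^2≡144, 12^4≡92, 12^8≡127, 12^16≡249, 12^32≡69, 12^64≡394, 12^128≡9
193 = 128 + 64 + 1, so 12^193 ≡ 9·394·12 ≡ 73 (mod 397)
R · y^e mod p:
Squares mod 397: 340^1≡340, 340^2≡73, 340^4≡168, 340^8≡37, 340^16≡178, 340^32≡321, 340^64≡218, 340^128≡281
170 = 128 + 32 + 8 + 2, so 340^170 ≡ 281·321·37·73 ≡ 353 (mod 397)
341·353 = 120373 ≡ 82 (mod 397)
73 ≠ 82; the check fails.

forged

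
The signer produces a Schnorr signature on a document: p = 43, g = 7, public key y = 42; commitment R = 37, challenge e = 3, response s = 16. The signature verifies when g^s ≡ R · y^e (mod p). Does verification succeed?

fails

g^s mod p:
7^16 mod 43 = 36
R · y^e mod p:
42^3 mod 43 = 42
37·42 = 1554 ≡ 6 (mod 43)
36 ≠ 6; the check fails.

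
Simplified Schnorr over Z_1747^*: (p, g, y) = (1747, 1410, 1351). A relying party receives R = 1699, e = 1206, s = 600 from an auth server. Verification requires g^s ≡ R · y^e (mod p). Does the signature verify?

g^s mod p:
1410^600 mod 1747 = 495
R · y^e mod p:
1351^1206 mod 1747 = 153
1699·153 = 259947 ≡ 1391 (mod 1747)
495 ≠ 1391; the check fails.

does not verify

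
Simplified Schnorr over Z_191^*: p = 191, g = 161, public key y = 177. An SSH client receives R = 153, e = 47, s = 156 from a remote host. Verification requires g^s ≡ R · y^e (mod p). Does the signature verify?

g^s mod p:
161^156 mod 191 = 160
R · y^e mod p:
177^47 mod 191 = 36
153·36 = 5508 ≡ 160 (mod 191)
160 ≡ 160 (mod 191); signature holds.

verifies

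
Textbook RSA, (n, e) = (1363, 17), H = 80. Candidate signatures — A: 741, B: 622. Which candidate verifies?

B

Candidate A: 741^2 = 549081 ≡ 1155; 741^4 ≡ 1155^2 = 1334025 ≡ 1011; 741^8 ≡ 1011^2 = 1022121 ≡ 1234; 741^16 ≡ 1234^2 = 1522756 ≡ 285; 17 = 16 + 1, so 741^17 ≡ 285·741 ≡ 1283 (mod 1363)
Candidate B: 622^2 = 386884 ≡ 1155; 622^4 ≡ 1155^2 = 1334025 ≡ 1011; 622^8 ≡ 1011^2 = 1022121 ≡ 1234; 622^16 ≡ 1234^2 = 1522756 ≡ 285; 17 = 16 + 1, so 622^17 ≡ 285·622 ≡ 80 (mod 1363)
  → matches H = 80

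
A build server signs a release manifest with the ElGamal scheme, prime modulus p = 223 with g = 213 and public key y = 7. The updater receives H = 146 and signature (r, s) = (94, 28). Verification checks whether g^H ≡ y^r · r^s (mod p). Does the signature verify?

Left side g^H mod p:
213^2 = 45369 ≡ 100
213^4 ≡ 100^2 = 10000 ≡ 188
213^8 ≡ 188^2 = 35344 ≡ 110
213^16 ≡ 110^2 = 12100 ≡ 58
213^32 ≡ 58^2 = 3364 ≡ 19
213^64 ≡ 19^2 = 361 ≡ 138
213^128 ≡ 138^2 = 19044 ≡ 89
146 = 128 + 16 + 2, so 213^146 ≡ 89·58·100 ≡ 178 (mod 223)
Right side y^r · r^s mod p:
7^2 = 49
7^4 ≡ 49^2 = 2401 ≡ 171
7^8 ≡ 171^2 = 29241 ≡ 28
7^16 ≡ 28^2 = 784 ≡ 115
7^32 ≡ 115^2 = 13225 ≡ 68
7^64 ≡ 68^2 = 4624 ≡ 164
94 = 64 + 16 + 8 + 4 + 2, so 7^94 ≡ 164·115·28·171·49 ≡ 41 (mod 223)
94^2 = 8836 ≡ 139
94^4 ≡ 139^2 = 19321 ≡ 143
94^8 ≡ 143^2 = 20449 ≡ 156
94^16 ≡ 156^2 = 24336 ≡ 29
28 = 16 + 8 + 4, so 94^28 ≡ 29·156·143 ≡ 9 (mod 223)
41·9 = 369 ≡ 146 (mod 223)
178 ≠ 146, so verification fails.

does not verify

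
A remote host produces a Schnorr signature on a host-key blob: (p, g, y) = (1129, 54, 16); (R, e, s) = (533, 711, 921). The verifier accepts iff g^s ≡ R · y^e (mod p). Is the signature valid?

g^s mod p:
54^921 mod 1129 = 338
R · y^e mod p:
16^711 mod 1129 = 276
533·276 = 147108 ≡ 338 (mod 1129)
338 ≡ 338 (mod 1129); signature holds.

valid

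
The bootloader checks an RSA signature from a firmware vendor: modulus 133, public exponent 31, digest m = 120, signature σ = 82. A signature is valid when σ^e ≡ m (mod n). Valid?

σ^2 ≡ 82^2 = 6724 ≡ 74
σ^4 ≡ 74^2 = 5476 ≡ 23
σ^8 ≡ 23^2 = 529 ≡ 130
σ^16 ≡ 130^2 = 16900 ≡ 9
31 = 16 + 8 + 4 + 2 + 1, so σ^31 ≡ 9·130·23·74·82 ≡ 61 (mod 133)
61 ≠ 120, so verification fails.

no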